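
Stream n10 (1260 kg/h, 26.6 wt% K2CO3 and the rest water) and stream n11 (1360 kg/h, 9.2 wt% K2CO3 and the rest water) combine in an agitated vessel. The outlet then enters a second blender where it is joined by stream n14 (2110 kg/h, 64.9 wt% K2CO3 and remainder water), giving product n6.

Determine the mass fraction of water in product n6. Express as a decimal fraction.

Overall, product flow = 4730 kg/h.
water in = 1260×0.734 + 1360×0.908 + 2110×0.351 = 2900.3 kg/h.
water fraction in n6 = 0.613.

0.613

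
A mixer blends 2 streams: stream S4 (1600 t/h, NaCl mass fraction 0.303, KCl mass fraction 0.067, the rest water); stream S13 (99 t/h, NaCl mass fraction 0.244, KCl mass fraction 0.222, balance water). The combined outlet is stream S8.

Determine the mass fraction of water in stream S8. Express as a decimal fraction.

0.624

Total flow out = 1600 + 99 = 1699 t/h.
water in = 1600×0.630 + 99×0.534 = 1060.9 t/h.
water mass fraction in S8 = 1060.9/1699 = 0.624.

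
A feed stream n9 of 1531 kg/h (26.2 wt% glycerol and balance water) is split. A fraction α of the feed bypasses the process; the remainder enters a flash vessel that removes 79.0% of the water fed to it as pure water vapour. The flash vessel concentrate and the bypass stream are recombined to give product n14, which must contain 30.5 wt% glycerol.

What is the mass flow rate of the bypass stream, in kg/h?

1161 kg/h

All 1531×0.262 = 401.12 kg/h of glycerol reaches n14, so n14 = 401.12/0.305 = 1315.2 kg/h and vapour = 215.85 kg/h.
The evaporator receives (1−α)·1531 of feed at 0.738 water and removes 0.790 of that water:
0.790×0.738×(1−α)×1531 = 215.85
(1−α) = 215.85/892.6 = 0.2418;  α = 0.7582.
Bypass flow = 0.7582×1531 = 1160.8 kg/h.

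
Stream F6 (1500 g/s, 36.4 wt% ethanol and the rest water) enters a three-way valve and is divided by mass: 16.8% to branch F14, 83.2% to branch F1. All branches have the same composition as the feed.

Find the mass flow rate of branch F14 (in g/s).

Branch F14 flow = 0.168×1500 = 252 g/s.

252 g/s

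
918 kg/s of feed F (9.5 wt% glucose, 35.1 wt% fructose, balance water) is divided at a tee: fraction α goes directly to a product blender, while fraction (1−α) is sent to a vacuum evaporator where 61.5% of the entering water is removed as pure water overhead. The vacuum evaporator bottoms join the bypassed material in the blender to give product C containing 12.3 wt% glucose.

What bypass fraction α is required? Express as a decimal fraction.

All 918×0.095 = 87.21 kg/s of glucose reaches C, so C = 87.21/0.123 = 709.02 kg/s and vapour = 208.98 kg/s.
The evaporator receives (1−α)·918 of feed at 0.554 water and removes 0.615 of that water:
0.615×0.554×(1−α)×918 = 208.98
(1−α) = 208.98/312.77 = 0.6681;  α = 0.3319.

0.332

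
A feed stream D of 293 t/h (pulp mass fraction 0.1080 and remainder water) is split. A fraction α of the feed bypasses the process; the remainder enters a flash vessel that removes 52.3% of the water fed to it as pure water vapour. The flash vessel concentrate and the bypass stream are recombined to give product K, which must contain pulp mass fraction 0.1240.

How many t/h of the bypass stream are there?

All 293×0.108 = 31.644 t/h of pulp reaches K, so K = 31.644/0.124 = 255.19 t/h and vapour = 37.806 t/h.
The evaporator receives (1−α)·293 of feed at 0.892 water and removes 0.523 of that water:
0.523×0.892×(1−α)×293 = 37.806
(1−α) = 37.806/136.69 = 0.2766;  α = 0.7234.
Bypass flow = 0.7234×293 = 211.96 t/h.

212 t/h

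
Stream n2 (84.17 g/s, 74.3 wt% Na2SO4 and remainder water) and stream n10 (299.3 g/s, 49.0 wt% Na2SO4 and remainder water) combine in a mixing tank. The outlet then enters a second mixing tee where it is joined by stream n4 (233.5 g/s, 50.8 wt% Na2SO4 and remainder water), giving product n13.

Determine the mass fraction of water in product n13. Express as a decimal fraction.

0.469

Overall, product flow = 616.97 g/s.
water in = 84.17×0.257 + 299.3×0.510 + 233.5×0.492 = 289.16 g/s.
water fraction in n13 = 0.469.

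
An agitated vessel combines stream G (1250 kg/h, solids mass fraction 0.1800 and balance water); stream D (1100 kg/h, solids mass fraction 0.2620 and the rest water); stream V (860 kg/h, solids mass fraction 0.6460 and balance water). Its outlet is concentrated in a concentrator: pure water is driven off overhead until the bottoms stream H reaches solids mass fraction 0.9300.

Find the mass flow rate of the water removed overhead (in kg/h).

solids entering = 1250×0.180 + 1100×0.262 + 860×0.646 = 1068.8 kg/h.
All solids reports to H, so H = 1068.8/0.930 = 1149.2 kg/h.
Total feed = 3210 kg/h; overhead = 3210 − 1149.2 = 2060.8 kg/h.

2061 kg/h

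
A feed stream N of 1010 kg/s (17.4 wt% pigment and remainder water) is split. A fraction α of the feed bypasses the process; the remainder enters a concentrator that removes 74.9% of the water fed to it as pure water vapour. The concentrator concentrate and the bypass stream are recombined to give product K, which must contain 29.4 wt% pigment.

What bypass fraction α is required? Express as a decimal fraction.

0.340

All 1010×0.174 = 175.74 kg/s of pigment reaches K, so K = 175.74/0.294 = 597.76 kg/s and vapour = 412.24 kg/s.
The evaporator receives (1−α)·1010 of feed at 0.826 water and removes 0.749 of that water:
0.749×0.826×(1−α)×1010 = 412.24
(1−α) = 412.24/624.86 = 0.6597;  α = 0.3403.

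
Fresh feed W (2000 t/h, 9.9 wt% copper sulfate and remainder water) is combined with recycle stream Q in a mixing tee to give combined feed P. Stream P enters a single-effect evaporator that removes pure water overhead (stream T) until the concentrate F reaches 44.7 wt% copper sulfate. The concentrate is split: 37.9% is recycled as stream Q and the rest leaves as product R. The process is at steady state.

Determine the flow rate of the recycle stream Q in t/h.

270.3 t/h

Overall copper sulfate balance (none leaves overhead): copper sulfate in fresh feed = copper sulfate in product, i.e. 2000×0.099 = (1−0.379)·F·0.447.
F = 198/(0.447×0.621) = 713.29 t/h.
Recycle Q = 0.379×713.29 = 270.34 t/h.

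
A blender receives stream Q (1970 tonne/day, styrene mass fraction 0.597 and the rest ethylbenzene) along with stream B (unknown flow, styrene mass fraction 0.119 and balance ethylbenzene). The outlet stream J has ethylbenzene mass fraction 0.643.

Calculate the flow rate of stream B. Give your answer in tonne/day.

Let B be the unknown flow. Total out = 1970 + B.
ethylbenzene balance: 793.91 + 0.881·B = 0.643·(1970 + B)
(0.881 − 0.643)·B = 0.643×1970 − 793.91 = 472.8
B = 472.8 / 0.238 = 1986.6 tonne/day

1987 tonne/day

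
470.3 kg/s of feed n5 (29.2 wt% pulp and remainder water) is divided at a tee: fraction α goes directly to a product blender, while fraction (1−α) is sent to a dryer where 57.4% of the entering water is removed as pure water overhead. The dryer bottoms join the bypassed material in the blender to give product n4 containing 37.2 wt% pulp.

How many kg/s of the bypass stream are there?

All 470.3×0.292 = 137.33 kg/s of pulp reaches n4, so n4 = 137.33/0.372 = 369.16 kg/s and vapour = 101.14 kg/s.
The evaporator receives (1−α)·470.3 of feed at 0.708 water and removes 0.574 of that water:
0.574×0.708×(1−α)×470.3 = 101.14
(1−α) = 101.14/191.13 = 0.5292;  α = 0.4708.
Bypass flow = 0.4708×470.3 = 221.43 kg/s.

221.4 kg/s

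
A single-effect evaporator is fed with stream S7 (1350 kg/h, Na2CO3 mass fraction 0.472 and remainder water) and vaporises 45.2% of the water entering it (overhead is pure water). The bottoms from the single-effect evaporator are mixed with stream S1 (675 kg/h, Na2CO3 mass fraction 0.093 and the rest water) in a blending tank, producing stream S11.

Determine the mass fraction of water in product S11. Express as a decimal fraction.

0.589

Vapour removed = 0.452×0.528×1350 = 322.19 kg/h; concentrate = 1027.8 kg/h.
water reaching the mixer = 390.61 (from concentrate) + 675×0.907 = 1002.8 kg/h.
Product flow = 1027.8 + 675 = 1702.8 kg/h; water fraction = 0.589.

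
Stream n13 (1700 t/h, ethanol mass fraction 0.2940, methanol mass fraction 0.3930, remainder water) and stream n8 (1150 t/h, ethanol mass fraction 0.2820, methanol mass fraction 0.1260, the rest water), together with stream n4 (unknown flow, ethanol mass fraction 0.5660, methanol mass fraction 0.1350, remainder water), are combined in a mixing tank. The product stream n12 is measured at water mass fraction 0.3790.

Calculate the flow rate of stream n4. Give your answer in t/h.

1659 t/h

Let n4 be the unknown flow. Total out = 2850 + n4.
water balance: 1212.9 + 0.299·n4 = 0.379·(2850 + n4)
(0.299 − 0.379)·n4 = 0.379×2850 − 1212.9 = -132.75
n4 = -132.75 / -0.080 = 1659.4 t/h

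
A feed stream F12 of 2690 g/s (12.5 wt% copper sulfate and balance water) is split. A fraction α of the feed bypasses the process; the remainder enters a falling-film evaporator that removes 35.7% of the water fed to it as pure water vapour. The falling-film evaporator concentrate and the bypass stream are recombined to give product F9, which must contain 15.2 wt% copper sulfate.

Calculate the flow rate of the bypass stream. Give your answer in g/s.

All 2690×0.125 = 336.25 g/s of copper sulfate reaches F9, so F9 = 336.25/0.152 = 2212.2 g/s and vapour = 477.83 g/s.
The evaporator receives (1−α)·2690 of feed at 0.875 water and removes 0.357 of that water:
0.357×0.875×(1−α)×2690 = 477.83
(1−α) = 477.83/840.29 = 0.5686;  α = 0.4314.
Bypass flow = 0.4314×2690 = 1160.3 g/s.

1160 g/s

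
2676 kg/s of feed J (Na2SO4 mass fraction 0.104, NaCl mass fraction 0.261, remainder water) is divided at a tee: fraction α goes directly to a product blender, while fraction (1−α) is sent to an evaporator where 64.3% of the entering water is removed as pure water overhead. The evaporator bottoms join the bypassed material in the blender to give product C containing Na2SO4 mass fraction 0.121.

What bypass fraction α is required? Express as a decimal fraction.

All 2676×0.104 = 278.3 kg/s of Na2SO4 reaches C, so C = 278.3/0.121 = 2300 kg/s and vapour = 375.97 kg/s.
The evaporator receives (1−α)·2676 of feed at 0.635 water and removes 0.643 of that water:
0.643×0.635×(1−α)×2676 = 375.97
(1−α) = 375.97/1092.6 = 0.3441;  α = 0.6559.

0.656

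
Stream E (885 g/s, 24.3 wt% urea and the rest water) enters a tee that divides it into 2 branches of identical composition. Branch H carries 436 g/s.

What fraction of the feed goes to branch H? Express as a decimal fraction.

Fraction to H = 436/885 = 0.4927.

0.493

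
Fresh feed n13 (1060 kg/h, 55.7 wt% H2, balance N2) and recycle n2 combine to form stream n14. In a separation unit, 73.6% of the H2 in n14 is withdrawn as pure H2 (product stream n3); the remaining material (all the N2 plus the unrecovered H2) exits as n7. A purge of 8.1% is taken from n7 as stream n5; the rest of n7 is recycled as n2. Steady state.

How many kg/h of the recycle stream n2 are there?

5517 kg/h

N2 enters only via n13 and leaves only via the purge: 1060×0.443 = 0.081×(N2 in n7), and the separation unit passes all N2, so N2 in n14 = N2 in n7 = 5797.3 kg/h.
H2 in n14: m_A = 1060×0.557 + (1−0.081)·(1−0.736)·m_A, so m_A = 590.42/0.7574 = 779.55 kg/h.
n7 = (1−0.736)×779.55 + 5797.3 = 6003.1 kg/h.
Recycle n2 = (1−0.081)×6003.1 = 5516.8 kg/h.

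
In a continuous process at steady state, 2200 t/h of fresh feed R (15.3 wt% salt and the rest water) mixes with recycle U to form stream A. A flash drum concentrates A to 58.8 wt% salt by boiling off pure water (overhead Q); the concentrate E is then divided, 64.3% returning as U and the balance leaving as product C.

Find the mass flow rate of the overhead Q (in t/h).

Overall salt balance (none leaves overhead): salt in fresh feed = salt in product, i.e. 2200×0.153 = (1−0.643)·E·0.588.
E = 336.6/(0.588×0.357) = 1603.5 t/h.
Recycle U = 0.643×1603.5 = 1031 t/h.
Combined feed A = 2200 + 1031 = 3231 t/h.
Overhead Q = A − E = 3231 − 1603.5 = 1627.6 t/h.

1628 t/h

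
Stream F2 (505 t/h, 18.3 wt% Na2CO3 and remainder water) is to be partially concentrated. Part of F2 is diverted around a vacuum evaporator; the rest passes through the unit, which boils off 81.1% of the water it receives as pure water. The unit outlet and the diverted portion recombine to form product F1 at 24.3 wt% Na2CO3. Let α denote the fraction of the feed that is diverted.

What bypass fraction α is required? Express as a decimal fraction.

All 505×0.183 = 92.415 t/h of Na2CO3 reaches F1, so F1 = 92.415/0.243 = 380.31 t/h and vapour = 124.69 t/h.
The evaporator receives (1−α)·505 of feed at 0.817 water and removes 0.811 of that water:
0.811×0.817×(1−α)×505 = 124.69
(1−α) = 124.69/334.61 = 0.3727;  α = 0.6273.

0.627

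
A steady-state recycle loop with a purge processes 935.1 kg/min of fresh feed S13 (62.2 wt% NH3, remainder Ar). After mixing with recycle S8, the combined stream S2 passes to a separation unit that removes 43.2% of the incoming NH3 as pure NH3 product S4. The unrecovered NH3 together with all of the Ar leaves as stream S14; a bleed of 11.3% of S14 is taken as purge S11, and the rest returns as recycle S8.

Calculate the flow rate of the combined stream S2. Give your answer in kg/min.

Ar enters only via S13 and leaves only via the purge: 935.1×0.378 = 0.113×(Ar in S14), and the separation unit passes all Ar, so Ar in S2 = Ar in S14 = 3128 kg/min.
NH3 in S2: m_A = 935.1×0.622 + (1−0.113)·(1−0.432)·m_A, so m_A = 581.63/0.4962 = 1172.2 kg/min.
S2 = 1172.2 + 3128 = 4300.2 kg/min.

4300 kg/min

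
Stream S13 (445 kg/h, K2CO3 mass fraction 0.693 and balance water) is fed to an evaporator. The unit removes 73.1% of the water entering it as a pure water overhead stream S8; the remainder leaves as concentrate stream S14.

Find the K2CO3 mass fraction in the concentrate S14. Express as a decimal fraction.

0.894

K2CO3 is not removed: 445×0.693 = 308.38 kg/h of K2CO3 enters S14.
water entering = 445×0.307 = 136.62 kg/h; overhead removed = 0.731×136.62 = 99.866 kg/h.
Concentrate = 445 − 99.866 = 345.13 kg/h.
Mass fraction = 308.38/345.13 = 0.894.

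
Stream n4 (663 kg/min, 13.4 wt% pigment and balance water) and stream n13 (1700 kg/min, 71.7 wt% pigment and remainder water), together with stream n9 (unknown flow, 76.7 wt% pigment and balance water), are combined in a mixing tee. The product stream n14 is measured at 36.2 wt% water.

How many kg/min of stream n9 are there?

Let n9 be the unknown flow. Total out = 2363 + n9.
water balance: 1055.3 + 0.233·n9 = 0.362·(2363 + n9)
(0.233 − 0.362)·n9 = 0.362×2363 − 1055.3 = -199.85
n9 = -199.85 / -0.129 = 1549.2 kg/min

1549 kg/min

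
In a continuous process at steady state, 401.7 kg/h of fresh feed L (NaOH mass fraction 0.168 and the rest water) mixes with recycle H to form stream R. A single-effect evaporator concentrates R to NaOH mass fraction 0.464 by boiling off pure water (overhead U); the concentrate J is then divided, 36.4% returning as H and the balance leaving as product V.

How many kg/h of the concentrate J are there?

Overall NaOH balance (none leaves overhead): NaOH in fresh feed = NaOH in product, i.e. 401.7×0.168 = (1−0.364)·J·0.464.
J = 67.486/(0.464×0.636) = 228.68 kg/h.

228.7 kg/h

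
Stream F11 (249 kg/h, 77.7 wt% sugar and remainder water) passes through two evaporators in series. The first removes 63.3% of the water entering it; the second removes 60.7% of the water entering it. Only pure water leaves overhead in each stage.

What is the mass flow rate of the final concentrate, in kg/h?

201.5 kg/h

water in feed = 249×0.223 = 55.527 kg/h.
After stage 1: water left = (1−0.633)×55.527 = 20.378; stream total = 213.85 kg/h.
After stage 2: water left = (1−0.607)×20.378 = 8.0087; final concentrate = 201.48 kg/h.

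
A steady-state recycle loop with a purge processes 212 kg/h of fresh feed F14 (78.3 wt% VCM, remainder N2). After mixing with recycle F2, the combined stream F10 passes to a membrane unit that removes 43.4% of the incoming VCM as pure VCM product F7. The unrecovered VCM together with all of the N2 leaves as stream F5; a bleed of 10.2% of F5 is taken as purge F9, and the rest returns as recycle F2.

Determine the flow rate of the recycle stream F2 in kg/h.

N2 enters only via F14 and leaves only via the purge: 212×0.217 = 0.102×(N2 in F5), and the membrane unit passes all N2, so N2 in F10 = N2 in F5 = 451.02 kg/h.
VCM in F10: m_A = 212×0.783 + (1−0.102)·(1−0.434)·m_A, so m_A = 166/0.4917 = 337.57 kg/h.
F5 = (1−0.434)×337.57 + 451.02 = 642.09 kg/h.
Recycle F2 = (1−0.102)×642.09 = 576.59 kg/h.

576.6 kg/h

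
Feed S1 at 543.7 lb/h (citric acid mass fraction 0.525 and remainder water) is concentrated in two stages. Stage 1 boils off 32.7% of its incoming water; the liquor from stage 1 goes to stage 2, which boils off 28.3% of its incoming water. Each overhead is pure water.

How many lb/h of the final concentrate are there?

410.1 lb/h

water in feed = 543.7×0.475 = 258.26 lb/h.
After stage 1: water left = (1−0.327)×258.26 = 173.81; stream total = 459.25 lb/h.
After stage 2: water left = (1−0.283)×173.81 = 124.62; final concentrate = 410.06 lb/h.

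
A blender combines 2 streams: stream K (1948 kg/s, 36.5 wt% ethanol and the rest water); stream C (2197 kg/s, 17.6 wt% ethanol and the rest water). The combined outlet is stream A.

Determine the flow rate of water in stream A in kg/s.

3047 kg/s

water out = water in = 1948×0.635 + 2197×0.824 = 3047.3 kg/s.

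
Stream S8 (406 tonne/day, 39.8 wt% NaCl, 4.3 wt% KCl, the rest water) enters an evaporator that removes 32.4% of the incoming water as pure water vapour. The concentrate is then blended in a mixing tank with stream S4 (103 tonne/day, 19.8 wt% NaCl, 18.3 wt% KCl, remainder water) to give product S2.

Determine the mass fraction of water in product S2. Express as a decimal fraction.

Vapour removed = 0.324×0.559×406 = 73.533 tonne/day; concentrate = 332.47 tonne/day.
water reaching the mixer = 153.42 (from concentrate) + 103×0.619 = 217.18 tonne/day.
Product flow = 332.47 + 103 = 435.47 tonne/day; water fraction = 0.499.

0.499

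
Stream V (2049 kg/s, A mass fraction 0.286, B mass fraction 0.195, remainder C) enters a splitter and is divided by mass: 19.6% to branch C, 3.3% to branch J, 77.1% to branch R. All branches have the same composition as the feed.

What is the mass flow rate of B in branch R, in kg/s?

308.1 kg/s

Branch R total = 0.771×2049 = 1579.8 kg/s.
B in R = 0.195×1579.8 = 308.06 kg/s.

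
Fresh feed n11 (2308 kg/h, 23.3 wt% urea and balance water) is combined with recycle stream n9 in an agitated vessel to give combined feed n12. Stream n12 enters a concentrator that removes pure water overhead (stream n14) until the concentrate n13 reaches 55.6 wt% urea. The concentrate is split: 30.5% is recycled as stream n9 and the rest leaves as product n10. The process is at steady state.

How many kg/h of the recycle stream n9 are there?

Overall urea balance (none leaves overhead): urea in fresh feed = urea in product, i.e. 2308×0.233 = (1−0.305)·n13·0.556.
n13 = 537.76/(0.556×0.695) = 1391.7 kg/h.
Recycle n9 = 0.305×1391.7 = 424.46 kg/h.

424.5 kg/h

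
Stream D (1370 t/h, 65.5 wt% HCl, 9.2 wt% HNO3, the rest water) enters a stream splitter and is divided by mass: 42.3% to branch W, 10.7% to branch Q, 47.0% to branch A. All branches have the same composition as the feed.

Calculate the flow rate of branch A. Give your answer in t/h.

643.9 t/h

Branch A flow = 0.470×1370 = 643.9 t/h.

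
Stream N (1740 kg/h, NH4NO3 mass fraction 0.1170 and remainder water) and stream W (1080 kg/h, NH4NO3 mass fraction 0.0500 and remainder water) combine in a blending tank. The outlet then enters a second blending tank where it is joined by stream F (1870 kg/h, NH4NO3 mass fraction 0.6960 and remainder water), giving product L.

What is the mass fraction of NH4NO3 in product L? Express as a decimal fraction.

0.3324

Overall, product flow = 4690 kg/h.
NH4NO3 in = 1740×0.117 + 1080×0.050 + 1870×0.696 = 1559.1 kg/h.
NH4NO3 fraction in L = 0.3324.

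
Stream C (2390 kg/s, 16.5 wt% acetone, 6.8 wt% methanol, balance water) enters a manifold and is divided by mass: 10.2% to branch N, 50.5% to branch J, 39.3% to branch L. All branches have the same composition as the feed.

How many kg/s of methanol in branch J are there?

82.07 kg/s

Branch J total = 0.505×2390 = 1207 kg/s.
methanol in J = 0.068×1207 = 82.073 kg/s.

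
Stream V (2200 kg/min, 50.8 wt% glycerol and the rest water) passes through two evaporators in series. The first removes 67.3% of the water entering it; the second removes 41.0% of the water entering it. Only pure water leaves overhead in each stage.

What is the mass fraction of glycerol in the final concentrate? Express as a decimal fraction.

0.8426

water in feed = 2200×0.492 = 1082.4 kg/min.
After stage 1: water left = (1−0.673)×1082.4 = 353.94; stream total = 1471.5 kg/min.
After stage 2: water left = (1−0.410)×353.94 = 208.83; final concentrate = 1326.4 kg/min.
glycerol fraction = 1117.6/1326.4 = 0.8426.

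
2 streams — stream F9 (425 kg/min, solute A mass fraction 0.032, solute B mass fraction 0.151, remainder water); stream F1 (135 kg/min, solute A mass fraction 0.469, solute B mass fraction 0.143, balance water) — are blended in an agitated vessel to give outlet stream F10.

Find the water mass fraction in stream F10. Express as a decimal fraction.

Total flow out = 425 + 135 = 560 kg/min.
water in = 425×0.817 + 135×0.388 = 399.6 kg/min.
water mass fraction in F10 = 399.6/560 = 0.714.

0.714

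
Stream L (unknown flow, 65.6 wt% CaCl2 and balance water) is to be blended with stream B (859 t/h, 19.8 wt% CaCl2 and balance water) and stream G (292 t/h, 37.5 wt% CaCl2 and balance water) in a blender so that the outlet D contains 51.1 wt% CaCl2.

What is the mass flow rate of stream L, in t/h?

2128 t/h

Let L be the unknown flow. Total out = 1151 + L.
CaCl2 balance: 279.58 + 0.656·L = 0.511·(1151 + L)
(0.656 − 0.511)·L = 0.511×1151 − 279.58 = 308.58
L = 308.58 / 0.145 = 2128.1 t/h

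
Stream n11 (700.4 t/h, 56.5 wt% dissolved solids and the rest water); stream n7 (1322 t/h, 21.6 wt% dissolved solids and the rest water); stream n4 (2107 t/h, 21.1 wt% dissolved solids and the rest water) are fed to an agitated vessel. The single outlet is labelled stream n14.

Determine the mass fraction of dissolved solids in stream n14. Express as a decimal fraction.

Total flow out = 700.4 + 1322 + 2107 = 4129.4 t/h.
dissolved solids in = 700.4×0.565 + 1322×0.216 + 2107×0.211 = 1125.9 t/h.
dissolved solids mass fraction in n14 = 1125.9/4129.4 = 0.273.

0.273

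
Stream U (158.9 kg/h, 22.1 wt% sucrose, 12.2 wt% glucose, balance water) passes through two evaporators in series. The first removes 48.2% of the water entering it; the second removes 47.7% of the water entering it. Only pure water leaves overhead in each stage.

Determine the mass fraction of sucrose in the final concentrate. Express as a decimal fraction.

0.4242

water in feed = 158.9×0.657 = 104.4 kg/h.
After stage 1: water left = (1−0.482)×104.4 = 54.078; stream total = 108.58 kg/h.
After stage 2: water left = (1−0.477)×54.078 = 28.283; final concentrate = 82.785 kg/h.
sucrose fraction = 35.117/82.785 = 0.4242.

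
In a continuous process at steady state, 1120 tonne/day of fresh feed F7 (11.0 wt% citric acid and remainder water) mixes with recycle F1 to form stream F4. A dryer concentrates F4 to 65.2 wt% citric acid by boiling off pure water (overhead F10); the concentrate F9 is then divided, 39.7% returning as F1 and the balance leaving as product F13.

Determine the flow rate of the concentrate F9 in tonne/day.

Overall citric acid balance (none leaves overhead): citric acid in fresh feed = citric acid in product, i.e. 1120×0.110 = (1−0.397)·F9·0.652.
F9 = 123.2/(0.652×0.603) = 313.36 tonne/day.

313.4 tonne/day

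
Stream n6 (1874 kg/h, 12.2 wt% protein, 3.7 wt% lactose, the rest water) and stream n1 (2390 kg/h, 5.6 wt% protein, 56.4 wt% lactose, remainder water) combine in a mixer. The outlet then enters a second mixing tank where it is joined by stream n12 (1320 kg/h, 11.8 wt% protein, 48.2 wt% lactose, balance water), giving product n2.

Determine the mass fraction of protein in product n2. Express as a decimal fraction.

0.0928

Overall, product flow = 5584 kg/h.
protein in = 1874×0.122 + 2390×0.056 + 1320×0.118 = 518.23 kg/h.
protein fraction in n2 = 0.0928.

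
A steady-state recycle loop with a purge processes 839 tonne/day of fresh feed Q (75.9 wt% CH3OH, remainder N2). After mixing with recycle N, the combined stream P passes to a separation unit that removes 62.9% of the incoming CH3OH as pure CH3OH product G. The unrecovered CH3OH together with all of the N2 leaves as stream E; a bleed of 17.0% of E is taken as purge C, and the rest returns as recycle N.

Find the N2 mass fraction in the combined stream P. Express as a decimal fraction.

N2 enters only via Q and leaves only via the purge: 839×0.241 = 0.170×(N2 in E), and the separation unit passes all N2, so N2 in P = N2 in E = 1189.4 tonne/day.
CH3OH in P: m_A = 839×0.759 + (1−0.170)·(1−0.629)·m_A, so m_A = 636.8/0.6921 = 920.14 tonne/day.
P = 920.14 + 1189.4 = 2109.5 tonne/day.
N2 fraction in P = 1189.4/2109.5 = 0.564.

0.564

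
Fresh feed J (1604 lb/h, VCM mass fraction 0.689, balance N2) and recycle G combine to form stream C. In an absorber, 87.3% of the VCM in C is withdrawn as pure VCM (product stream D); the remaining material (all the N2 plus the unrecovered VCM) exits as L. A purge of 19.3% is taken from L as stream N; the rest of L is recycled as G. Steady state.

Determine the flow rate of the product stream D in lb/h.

VCM in C: m_A = 1604×0.689 + (1−0.193)·(1−0.873)·m_A, so m_A = 1105.2/0.8975 = 1231.4 lb/h.
Product D = 0.873×1231.4 = 1075 lb/h.

1075 lb/h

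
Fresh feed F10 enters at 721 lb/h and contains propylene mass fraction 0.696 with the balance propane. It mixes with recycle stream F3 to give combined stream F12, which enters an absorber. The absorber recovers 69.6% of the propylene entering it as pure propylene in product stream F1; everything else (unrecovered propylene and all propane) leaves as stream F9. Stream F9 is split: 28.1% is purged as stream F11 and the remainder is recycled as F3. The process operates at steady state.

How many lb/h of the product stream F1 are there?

447 lb/h

propylene in F12: m_A = 721×0.696 + (1−0.281)·(1−0.696)·m_A, so m_A = 501.82/0.7814 = 642.18 lb/h.
Product F1 = 0.696×642.18 = 446.96 lb/h.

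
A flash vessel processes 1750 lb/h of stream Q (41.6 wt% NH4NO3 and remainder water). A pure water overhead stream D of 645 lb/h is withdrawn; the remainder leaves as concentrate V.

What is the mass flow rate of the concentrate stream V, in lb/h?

Concentrate = 1750 − 645 = 1105 lb/h.

1105 lb/h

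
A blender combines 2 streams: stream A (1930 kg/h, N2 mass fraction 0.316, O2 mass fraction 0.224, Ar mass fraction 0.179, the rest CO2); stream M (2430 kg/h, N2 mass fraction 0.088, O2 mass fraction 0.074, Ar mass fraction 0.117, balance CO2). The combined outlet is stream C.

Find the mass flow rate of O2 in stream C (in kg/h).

O2 out = O2 in = 1930×0.224 + 2430×0.074 = 612.14 kg/h.

612.1 kg/h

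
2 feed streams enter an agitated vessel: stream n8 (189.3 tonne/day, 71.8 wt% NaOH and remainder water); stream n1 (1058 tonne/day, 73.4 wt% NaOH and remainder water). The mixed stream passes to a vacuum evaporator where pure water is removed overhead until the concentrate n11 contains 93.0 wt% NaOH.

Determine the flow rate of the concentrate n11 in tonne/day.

NaOH entering = 189.3×0.718 + 1058×0.734 = 912.49 tonne/day.
All NaOH reports to n11, so n11 = 912.49/0.930 = 981.17 tonne/day.

981.2 tonne/day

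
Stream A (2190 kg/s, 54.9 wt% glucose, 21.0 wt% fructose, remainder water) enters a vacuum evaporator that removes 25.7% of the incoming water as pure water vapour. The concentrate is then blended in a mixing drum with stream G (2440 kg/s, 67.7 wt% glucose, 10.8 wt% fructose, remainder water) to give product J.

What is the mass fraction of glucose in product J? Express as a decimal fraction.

0.635

Vapour removed = 0.257×0.241×2190 = 135.64 kg/s; concentrate = 2054.4 kg/s.
glucose reaching the mixer = 1202.3 (from concentrate) + 2440×0.677 = 2854.2 kg/s.
Product flow = 2054.4 + 2440 = 4494.4 kg/s; glucose fraction = 0.635.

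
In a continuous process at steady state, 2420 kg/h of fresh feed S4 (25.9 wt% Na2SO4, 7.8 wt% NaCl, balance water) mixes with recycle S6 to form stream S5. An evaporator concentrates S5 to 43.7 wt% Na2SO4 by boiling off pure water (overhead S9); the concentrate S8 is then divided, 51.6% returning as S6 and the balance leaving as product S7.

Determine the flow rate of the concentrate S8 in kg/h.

Overall Na2SO4 balance (none leaves overhead): Na2SO4 in fresh feed = Na2SO4 in product, i.e. 2420×0.259 = (1−0.516)·S8·0.437.
S8 = 626.78/(0.437×0.484) = 2963.4 kg/h.

2963 kg/h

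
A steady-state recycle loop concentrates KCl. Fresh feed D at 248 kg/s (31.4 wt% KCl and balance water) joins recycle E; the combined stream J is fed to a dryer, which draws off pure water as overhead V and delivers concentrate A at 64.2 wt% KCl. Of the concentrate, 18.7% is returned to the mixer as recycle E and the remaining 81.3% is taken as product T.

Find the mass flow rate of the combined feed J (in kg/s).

Overall KCl balance (none leaves overhead): KCl in fresh feed = KCl in product, i.e. 248×0.314 = (1−0.187)·A·0.642.
A = 77.872/(0.642×0.813) = 149.2 kg/s.
Recycle E = 0.187×149.2 = 27.9 kg/s.
Combined feed J = 248 + 27.9 = 275.9 kg/s.

275.9 kg/s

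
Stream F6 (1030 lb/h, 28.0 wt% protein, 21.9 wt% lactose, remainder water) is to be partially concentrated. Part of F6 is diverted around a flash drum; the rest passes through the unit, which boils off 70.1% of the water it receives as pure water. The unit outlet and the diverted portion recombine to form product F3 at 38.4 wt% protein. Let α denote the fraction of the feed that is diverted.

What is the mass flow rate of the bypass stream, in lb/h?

All 1030×0.280 = 288.4 lb/h of protein reaches F3, so F3 = 288.4/0.384 = 751.04 lb/h and vapour = 278.96 lb/h.
The evaporator receives (1−α)·1030 of feed at 0.501 water and removes 0.701 of that water:
0.701×0.501×(1−α)×1030 = 278.96
(1−α) = 278.96/361.74 = 0.7712;  α = 0.2288.
Bypass flow = 0.2288×1030 = 235.7 lb/h.

235.7 lb/h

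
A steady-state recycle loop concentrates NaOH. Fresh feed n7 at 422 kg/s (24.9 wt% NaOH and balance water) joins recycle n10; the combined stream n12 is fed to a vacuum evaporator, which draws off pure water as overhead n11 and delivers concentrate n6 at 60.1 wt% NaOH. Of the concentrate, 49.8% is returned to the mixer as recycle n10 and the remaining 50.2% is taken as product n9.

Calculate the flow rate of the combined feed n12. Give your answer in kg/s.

595.4 kg/s

Overall NaOH balance (none leaves overhead): NaOH in fresh feed = NaOH in product, i.e. 422×0.249 = (1−0.498)·n6·0.601.
n6 = 105.08/(0.601×0.502) = 348.28 kg/s.
Recycle n10 = 0.498×348.28 = 173.45 kg/s.
Combined feed n12 = 422 + 173.45 = 595.45 kg/s.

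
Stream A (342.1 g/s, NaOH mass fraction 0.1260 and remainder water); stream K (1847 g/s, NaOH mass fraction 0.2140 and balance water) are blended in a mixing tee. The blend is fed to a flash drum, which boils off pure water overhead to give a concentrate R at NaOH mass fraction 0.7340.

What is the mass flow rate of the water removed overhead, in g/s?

NaOH entering = 342.1×0.126 + 1847×0.214 = 438.36 g/s.
All NaOH reports to R, so R = 438.36/0.734 = 597.22 g/s.
Total feed = 2189.1 g/s; overhead = 2189.1 − 597.22 = 1591.9 g/s.

1592 g/s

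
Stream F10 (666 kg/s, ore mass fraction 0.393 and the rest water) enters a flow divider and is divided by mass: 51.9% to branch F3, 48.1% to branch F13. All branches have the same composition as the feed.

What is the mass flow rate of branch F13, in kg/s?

320.3 kg/s

Branch F13 flow = 0.481×666 = 320.35 kg/s.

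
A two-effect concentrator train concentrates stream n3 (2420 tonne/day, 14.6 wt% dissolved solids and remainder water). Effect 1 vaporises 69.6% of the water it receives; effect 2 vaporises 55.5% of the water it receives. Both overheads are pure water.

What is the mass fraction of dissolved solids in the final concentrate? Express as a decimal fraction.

water in feed = 2420×0.854 = 2066.7 tonne/day.
After stage 1: water left = (1−0.696)×2066.7 = 628.27; stream total = 981.59 tonne/day.
After stage 2: water left = (1−0.555)×628.27 = 279.58; final concentrate = 632.9 tonne/day.
dissolved solids fraction = 353.32/632.9 = 0.558.

0.558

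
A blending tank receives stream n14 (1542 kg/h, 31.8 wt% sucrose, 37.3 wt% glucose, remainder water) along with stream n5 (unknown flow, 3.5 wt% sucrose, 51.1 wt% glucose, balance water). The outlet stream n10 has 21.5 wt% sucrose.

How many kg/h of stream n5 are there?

Let n5 be the unknown flow. Total out = 1542 + n5.
sucrose balance: 490.36 + 0.035·n5 = 0.215·(1542 + n5)
(0.035 − 0.215)·n5 = 0.215×1542 − 490.36 = -158.83
n5 = -158.83 / -0.180 = 882.37 kg/h

882.4 kg/h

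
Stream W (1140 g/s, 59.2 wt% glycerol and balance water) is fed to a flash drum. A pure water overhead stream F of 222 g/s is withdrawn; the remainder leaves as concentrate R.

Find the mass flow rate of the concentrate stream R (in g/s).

Concentrate = 1140 − 222 = 918 g/s.

918 g/s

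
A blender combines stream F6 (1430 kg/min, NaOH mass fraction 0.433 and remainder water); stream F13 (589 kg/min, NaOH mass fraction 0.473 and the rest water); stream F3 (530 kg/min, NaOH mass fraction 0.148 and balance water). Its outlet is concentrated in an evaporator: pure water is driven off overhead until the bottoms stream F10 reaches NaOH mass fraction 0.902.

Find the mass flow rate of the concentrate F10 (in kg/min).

1082 kg/min

NaOH entering = 1430×0.433 + 589×0.473 + 530×0.148 = 976.23 kg/min.
All NaOH reports to F10, so F10 = 976.23/0.902 = 1082.3 kg/min.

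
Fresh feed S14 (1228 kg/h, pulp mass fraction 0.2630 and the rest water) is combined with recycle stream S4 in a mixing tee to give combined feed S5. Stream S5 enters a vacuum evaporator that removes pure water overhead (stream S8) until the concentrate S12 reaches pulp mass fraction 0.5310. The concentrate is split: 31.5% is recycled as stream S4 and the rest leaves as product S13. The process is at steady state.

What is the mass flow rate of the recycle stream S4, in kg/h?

279.7 kg/h

Overall pulp balance (none leaves overhead): pulp in fresh feed = pulp in product, i.e. 1228×0.263 = (1−0.315)·S12·0.531.
S12 = 322.96/(0.531×0.685) = 887.91 kg/h.
Recycle S4 = 0.315×887.91 = 279.69 kg/h.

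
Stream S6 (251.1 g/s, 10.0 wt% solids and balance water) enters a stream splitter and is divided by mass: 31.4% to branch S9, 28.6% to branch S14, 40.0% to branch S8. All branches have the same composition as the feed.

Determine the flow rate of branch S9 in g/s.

78.85 g/s

Branch S9 flow = 0.314×251.1 = 78.845 g/s.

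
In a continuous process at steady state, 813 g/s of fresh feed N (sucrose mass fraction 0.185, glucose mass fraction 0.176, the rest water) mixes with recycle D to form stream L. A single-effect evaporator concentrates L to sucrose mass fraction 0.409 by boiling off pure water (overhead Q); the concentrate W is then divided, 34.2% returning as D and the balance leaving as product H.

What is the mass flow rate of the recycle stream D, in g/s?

191.1 g/s

Overall sucrose balance (none leaves overhead): sucrose in fresh feed = sucrose in product, i.e. 813×0.185 = (1−0.342)·W·0.409.
W = 150.41/(0.409×0.658) = 558.87 g/s.
Recycle D = 0.342×558.87 = 191.13 g/s.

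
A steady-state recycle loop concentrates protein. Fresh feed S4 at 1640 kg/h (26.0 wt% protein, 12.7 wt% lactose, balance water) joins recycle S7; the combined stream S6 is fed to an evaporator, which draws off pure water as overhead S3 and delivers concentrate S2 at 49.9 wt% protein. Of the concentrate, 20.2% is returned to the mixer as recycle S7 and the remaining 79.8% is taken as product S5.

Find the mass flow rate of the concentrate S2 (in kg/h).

Overall protein balance (none leaves overhead): protein in fresh feed = protein in product, i.e. 1640×0.260 = (1−0.202)·S2·0.499.
S2 = 426.4/(0.499×0.798) = 1070.8 kg/h.

1071 kg/h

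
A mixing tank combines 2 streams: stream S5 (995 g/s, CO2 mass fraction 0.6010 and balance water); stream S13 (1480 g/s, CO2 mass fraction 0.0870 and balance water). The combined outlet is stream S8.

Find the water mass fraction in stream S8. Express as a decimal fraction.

Total flow out = 995 + 1480 = 2475 g/s.
water in = 995×0.399 + 1480×0.913 = 1748.2 g/s.
water mass fraction in S8 = 1748.2/2475 = 0.7064.

0.7064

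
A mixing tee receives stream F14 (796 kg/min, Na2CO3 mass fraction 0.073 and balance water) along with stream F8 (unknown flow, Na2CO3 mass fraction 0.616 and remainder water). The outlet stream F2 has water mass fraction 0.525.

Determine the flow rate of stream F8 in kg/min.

Let F8 be the unknown flow. Total out = 796 + F8.
water balance: 737.89 + 0.384·F8 = 0.525·(796 + F8)
(0.384 − 0.525)·F8 = 0.525×796 − 737.89 = -319.99
F8 = -319.99 / -0.141 = 2269.4 kg/min

2269 kg/min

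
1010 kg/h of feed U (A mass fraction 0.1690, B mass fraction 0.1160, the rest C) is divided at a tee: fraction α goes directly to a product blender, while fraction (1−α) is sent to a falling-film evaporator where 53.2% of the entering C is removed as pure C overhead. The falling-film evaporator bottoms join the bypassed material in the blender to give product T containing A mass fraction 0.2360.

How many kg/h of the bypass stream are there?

256.2 kg/h

All 1010×0.169 = 170.69 kg/h of A reaches T, so T = 170.69/0.236 = 723.26 kg/h and vapour = 286.74 kg/h.
The evaporator receives (1−α)·1010 of feed at 0.715 C and removes 0.532 of that C:
0.532×0.715×(1−α)×1010 = 286.74
(1−α) = 286.74/384.18 = 0.7464;  α = 0.2536.
Bypass flow = 0.2536×1010 = 256.18 kg/h.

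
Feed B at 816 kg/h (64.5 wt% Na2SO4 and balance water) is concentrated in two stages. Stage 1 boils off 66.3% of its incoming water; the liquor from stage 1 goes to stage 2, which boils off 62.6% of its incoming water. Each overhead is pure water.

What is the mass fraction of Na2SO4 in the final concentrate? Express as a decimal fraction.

0.935

water in feed = 816×0.355 = 289.68 kg/h.
After stage 1: water left = (1−0.663)×289.68 = 97.622; stream total = 623.94 kg/h.
After stage 2: water left = (1−0.626)×97.622 = 36.511; final concentrate = 562.83 kg/h.
Na2SO4 fraction = 526.32/562.83 = 0.935.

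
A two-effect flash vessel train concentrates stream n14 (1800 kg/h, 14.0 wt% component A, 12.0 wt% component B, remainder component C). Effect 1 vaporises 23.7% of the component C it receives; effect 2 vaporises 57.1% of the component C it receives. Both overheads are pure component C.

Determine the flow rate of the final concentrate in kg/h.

component C in feed = 1800×0.740 = 1332 kg/h.
After stage 1: component C left = (1−0.237)×1332 = 1016.3; stream total = 1484.3 kg/h.
After stage 2: component C left = (1−0.571)×1016.3 = 436; final concentrate = 904 kg/h.

904 kg/h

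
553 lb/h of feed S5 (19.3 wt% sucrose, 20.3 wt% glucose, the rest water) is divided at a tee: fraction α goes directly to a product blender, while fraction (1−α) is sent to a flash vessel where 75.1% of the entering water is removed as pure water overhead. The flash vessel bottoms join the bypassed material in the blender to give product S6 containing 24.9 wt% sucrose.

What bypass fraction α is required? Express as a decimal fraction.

All 553×0.193 = 106.73 lb/h of sucrose reaches S6, so S6 = 106.73/0.249 = 428.63 lb/h and vapour = 124.37 lb/h.
The evaporator receives (1−α)·553 of feed at 0.604 water and removes 0.751 of that water:
0.751×0.604×(1−α)×553 = 124.37
(1−α) = 124.37/250.84 = 0.4958;  α = 0.5042.

0.504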